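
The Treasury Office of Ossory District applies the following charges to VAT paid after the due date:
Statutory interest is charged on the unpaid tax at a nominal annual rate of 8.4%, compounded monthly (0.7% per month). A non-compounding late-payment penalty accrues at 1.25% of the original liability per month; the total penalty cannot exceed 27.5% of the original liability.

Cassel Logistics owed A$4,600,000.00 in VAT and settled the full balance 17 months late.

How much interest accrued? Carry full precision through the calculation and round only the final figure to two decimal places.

Interest: A$4,600,000.00 × ((1 + 0.007)^17 − 1) = A$4,600,000.00 × 0.1259031… = A$579,154.0753…

A$579,154.08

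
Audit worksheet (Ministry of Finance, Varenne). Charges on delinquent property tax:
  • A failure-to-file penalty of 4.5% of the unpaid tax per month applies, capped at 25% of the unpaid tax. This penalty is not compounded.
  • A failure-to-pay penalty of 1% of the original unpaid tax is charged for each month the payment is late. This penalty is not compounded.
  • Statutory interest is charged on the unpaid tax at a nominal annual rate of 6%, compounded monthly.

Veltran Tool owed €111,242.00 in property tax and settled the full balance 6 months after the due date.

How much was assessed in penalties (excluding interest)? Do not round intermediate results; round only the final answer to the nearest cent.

€34,485.02

Failure-to-file: 6 × 4.5% × €111,242.00 = €30,035.34, capped at 25% × €111,242.00 = €27,810.50
Failure-to-pay penalty = 1% × €111,242.00 × 6 mo = €6,674.52
Total penalty = €27,810.50 + €6,674.52 = €34,485.02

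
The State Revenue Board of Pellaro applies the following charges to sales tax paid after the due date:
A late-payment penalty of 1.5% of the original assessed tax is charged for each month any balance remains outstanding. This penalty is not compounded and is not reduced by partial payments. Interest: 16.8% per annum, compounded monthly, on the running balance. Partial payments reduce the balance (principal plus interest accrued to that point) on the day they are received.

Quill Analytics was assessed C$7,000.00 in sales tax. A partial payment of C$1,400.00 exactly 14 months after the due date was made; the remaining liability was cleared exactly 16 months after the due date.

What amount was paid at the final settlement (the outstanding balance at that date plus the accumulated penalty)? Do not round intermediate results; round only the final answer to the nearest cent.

Monthly rate = 16.8% ÷ 12 = 1.4%
Balance at month 14: C$7,000.0000 × (1 + 0.014)^14 = C$8,504.1206…
After C$1,400.00 payment: C$8,504.1206… − C$1,400.00 = C$7,104.1206…
Balance at month 16: C$7,104.1206… × (1 + 0.014)^2 = C$7,304.4284…
Penalty: 16 × 1.5% × C$7,000.00 = C$1,680.00
Final settlement = outstanding balance + penalty = C$7,304.4284… + C$1,680.00 = C$8,984.43

C$8,984.43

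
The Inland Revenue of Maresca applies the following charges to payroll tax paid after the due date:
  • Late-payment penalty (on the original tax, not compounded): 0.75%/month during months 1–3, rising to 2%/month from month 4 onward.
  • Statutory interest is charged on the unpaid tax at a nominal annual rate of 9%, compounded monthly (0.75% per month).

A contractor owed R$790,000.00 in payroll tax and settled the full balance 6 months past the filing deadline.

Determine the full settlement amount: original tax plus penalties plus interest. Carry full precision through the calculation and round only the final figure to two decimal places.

R$891,398.27

Penalty, months 1–3: 3 × 0.75% × R$790,000.00 = R$17,775.00
Penalty, months 4–6: 3 × 2% × R$790,000.00 = R$47,400.00
Interest: R$790,000.00 × ((1 + 0.0075)^6 − 1) = R$790,000.00 × 0.0458522… = R$36,223.2657…
Total = R$790,000.00 + R$65,175.0000 + R$36,223.2657… = R$891,398.27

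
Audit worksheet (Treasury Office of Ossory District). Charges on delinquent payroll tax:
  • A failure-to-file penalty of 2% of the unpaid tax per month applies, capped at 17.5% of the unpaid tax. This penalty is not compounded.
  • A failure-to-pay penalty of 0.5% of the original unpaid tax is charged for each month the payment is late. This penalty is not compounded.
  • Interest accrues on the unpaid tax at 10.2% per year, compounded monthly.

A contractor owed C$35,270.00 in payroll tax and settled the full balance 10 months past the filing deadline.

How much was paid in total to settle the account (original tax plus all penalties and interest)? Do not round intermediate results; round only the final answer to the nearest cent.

C$46,321.01

Failure-to-file: 10 × 2% × C$35,270.00 = C$7,054.00, capped at 17.5% × C$35,270.00 = C$6,172.25
Failure-to-pay penalty = 0.5% × C$35,270.00 × 10 mo = C$1,763.50
Interest (10.2%/yr ÷ 12 = 0.85%/month): C$35,270.00 × ((1 + 0.0085)^10 − 1) = C$3,115.2599…
Total = C$35,270.00 + C$7,935.7500 + C$3,115.2599… = C$46,321.01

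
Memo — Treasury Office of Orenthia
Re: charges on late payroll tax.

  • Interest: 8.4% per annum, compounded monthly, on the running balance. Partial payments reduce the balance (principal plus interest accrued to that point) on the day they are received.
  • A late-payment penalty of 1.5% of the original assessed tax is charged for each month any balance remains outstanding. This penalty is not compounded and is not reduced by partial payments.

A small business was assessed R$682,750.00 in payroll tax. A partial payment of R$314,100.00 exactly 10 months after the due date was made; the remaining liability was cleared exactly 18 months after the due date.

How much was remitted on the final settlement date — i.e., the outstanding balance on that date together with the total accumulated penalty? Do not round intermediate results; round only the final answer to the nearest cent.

R$626,307.15

Monthly rate = 8.4% ÷ 12 = 0.7%
Balance at month 10: R$682,750.0000 × (1 + 0.007)^10 = R$732,076.4129…
After R$314,100.00 payment: R$732,076.4129… − R$314,100.00 = R$417,976.4129…
Balance at month 18: R$417,976.4129… × (1 + 0.007)^8 = R$441,964.6548…
Penalty: 18 × 1.5% × R$682,750.00 = R$184,342.50
Final settlement = outstanding balance + penalty = R$441,964.6548… + R$184,342.50 = R$626,307.15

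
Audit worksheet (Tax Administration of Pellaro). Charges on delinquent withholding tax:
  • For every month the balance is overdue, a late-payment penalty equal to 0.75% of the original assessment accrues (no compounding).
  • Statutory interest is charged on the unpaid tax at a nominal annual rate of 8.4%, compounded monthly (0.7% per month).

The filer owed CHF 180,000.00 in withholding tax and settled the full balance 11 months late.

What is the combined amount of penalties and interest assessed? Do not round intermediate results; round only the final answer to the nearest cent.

Late-payment penalty: 11 × 0.75% × CHF 180,000.00 = CHF 14,850.00
Interest: CHF 180,000.00 × ((1 + 0.007)^11 − 1) = CHF 180,000.00 × 0.0797524… = CHF 14,355.4311…
Penalties + interest = CHF 14,850.0000 + CHF 14,355.4311… = CHF 29,205.43

CHF 29,205.43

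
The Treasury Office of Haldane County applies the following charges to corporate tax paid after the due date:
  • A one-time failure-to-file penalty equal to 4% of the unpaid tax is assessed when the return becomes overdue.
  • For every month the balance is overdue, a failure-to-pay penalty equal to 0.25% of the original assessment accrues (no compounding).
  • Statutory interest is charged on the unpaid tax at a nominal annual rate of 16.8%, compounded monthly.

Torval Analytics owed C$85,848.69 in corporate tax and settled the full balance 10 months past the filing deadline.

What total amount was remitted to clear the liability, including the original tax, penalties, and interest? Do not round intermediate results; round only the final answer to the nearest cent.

C$104,233.83

Failure-to-file penalty: 4% × C$85,848.69 = C$3,433.95…
Failure-to-pay penalty = 0.25% × C$85,848.69 × 10 mo = C$2,146.22…
Interest (16.8%/yr ÷ 12 = 1.4%/month): C$85,848.69 × ((1 + 0.014)^10 − 1) = C$12,804.9746…
Total = C$85,848.69 + C$5,580.1649… + C$12,804.9746… = C$104,233.83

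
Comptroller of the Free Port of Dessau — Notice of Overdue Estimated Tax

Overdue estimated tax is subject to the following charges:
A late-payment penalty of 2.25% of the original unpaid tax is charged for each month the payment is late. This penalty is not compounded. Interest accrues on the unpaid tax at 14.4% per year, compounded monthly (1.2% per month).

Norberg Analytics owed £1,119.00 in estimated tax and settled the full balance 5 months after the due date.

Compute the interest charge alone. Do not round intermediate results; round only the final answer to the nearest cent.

£68.77

Interest: £1,119.00 × ((1 + 0.012)^5 − 1) = £1,119.00 × 0.0614574… = £68.7708…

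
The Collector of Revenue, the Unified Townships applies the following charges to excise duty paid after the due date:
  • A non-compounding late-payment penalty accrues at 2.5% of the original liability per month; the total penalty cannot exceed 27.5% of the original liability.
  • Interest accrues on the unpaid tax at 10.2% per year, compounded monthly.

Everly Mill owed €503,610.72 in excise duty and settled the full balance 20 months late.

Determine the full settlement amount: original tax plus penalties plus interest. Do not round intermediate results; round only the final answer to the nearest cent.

Penalty (uncapped): 20 × 2.5% × €503,610.72 = €251,805.36; cap = 27.5% × €503,610.72 = €138,492.95… → penalty = €138,492.95…
Interest (10.2%/yr ÷ 12 = 0.85%/month): €503,610.72 × ((1 + 0.0085)^20 − 1) = €92,892.8085…
Total = €503,610.72 + €138,492.9480 + €92,892.8085… = €734,996.48

€734,996.48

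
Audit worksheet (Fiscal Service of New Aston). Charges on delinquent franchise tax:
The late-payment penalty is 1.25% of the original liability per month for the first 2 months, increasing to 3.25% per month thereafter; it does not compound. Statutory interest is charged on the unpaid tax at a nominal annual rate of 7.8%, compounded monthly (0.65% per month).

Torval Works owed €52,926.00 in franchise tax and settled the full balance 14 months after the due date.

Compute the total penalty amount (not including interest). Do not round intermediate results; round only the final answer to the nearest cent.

€21,964.29

Penalty, months 1–2: 2 × 1.25% × €52,926.00 = €1,323.15
Penalty, months 3–14: 12 × 3.25% × €52,926.00 = €20,641.14
Total penalty = €1,323.15 + €20,641.14 = €21,964.29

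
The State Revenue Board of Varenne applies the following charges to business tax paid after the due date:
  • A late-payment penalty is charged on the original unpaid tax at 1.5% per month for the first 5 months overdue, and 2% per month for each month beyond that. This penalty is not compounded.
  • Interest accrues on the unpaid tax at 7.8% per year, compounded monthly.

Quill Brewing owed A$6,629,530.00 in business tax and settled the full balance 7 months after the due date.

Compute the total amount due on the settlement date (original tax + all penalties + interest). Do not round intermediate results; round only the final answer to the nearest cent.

Penalty, months 1–5: 5 × 1.5% × A$6,629,530.00 = A$497,214.75
Penalty, months 6–7: 2 × 2% × A$6,629,530.00 = A$265,181.20
Interest (7.8%/yr ÷ 12 = 0.65%/month): A$6,629,530.00 × ((1 + 0.0065)^7 − 1) = A$307,589.8035…
Total = A$6,629,530.00 + A$762,395.9500 + A$307,589.8035… = A$7,699,515.75

A$7,699,515.75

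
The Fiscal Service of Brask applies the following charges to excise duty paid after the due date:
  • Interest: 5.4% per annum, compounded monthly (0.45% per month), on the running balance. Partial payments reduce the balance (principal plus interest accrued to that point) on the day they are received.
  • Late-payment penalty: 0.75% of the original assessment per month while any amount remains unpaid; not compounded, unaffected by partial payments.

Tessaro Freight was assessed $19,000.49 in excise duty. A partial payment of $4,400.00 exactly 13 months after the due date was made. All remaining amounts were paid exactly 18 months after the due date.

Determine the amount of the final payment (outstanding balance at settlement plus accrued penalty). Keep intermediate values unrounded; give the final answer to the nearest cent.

Balance at month 13: $19,000.4900 × (1 + 0.0045)^13 = $20,142.5307…
After $4,400.00 payment: $20,142.5307… − $4,400.00 = $15,742.5307…
Balance at month 18: $15,742.5307… × (1 + 0.0045)^5 = $16,099.9399…
Penalty: 18 × 0.75% × $19,000.49 = $2,565.07…
Final settlement = outstanding balance + penalty = $16,099.9399… + $2,565.07… = $18,665.01

$18,665.01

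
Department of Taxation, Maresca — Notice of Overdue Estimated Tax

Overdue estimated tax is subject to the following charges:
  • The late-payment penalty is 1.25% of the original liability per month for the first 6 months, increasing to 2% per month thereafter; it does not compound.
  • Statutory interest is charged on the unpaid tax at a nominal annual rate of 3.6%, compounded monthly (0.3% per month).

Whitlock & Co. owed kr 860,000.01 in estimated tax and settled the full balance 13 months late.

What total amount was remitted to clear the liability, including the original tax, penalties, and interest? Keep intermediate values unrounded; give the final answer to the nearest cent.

kr 1,079,050.42

Penalty, months 1–6: 6 × 1.25% × kr 860,000.01 = kr 64,500.00…
Penalty, months 7–13: 7 × 2% × kr 860,000.01 = kr 120,400.00…
Interest: kr 860,000.01 × ((1 + 0.003)^13 − 1) = kr 860,000.01 × 0.0397098… = kr 34,150.4114…
Total = kr 860,000.01 + kr 184,900.0022… + kr 34,150.4114… = kr 1,079,050.42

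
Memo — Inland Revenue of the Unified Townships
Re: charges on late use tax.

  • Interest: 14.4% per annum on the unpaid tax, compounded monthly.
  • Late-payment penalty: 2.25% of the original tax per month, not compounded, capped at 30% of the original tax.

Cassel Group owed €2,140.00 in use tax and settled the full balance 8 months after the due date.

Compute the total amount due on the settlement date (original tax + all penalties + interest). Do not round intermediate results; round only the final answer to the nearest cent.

Penalty: 8 × 2.25% × €2,140.00 = €385.20 (below the 30% cap of €642.00)
Interest (14.4%/yr ÷ 12 = 1.2%/month): €2,140.00 × ((1 + 0.012)^8 − 1) = €214.2787…
Total = €2,140.00 + €385.2000 + €214.2787… = €2,739.48

€2,739.48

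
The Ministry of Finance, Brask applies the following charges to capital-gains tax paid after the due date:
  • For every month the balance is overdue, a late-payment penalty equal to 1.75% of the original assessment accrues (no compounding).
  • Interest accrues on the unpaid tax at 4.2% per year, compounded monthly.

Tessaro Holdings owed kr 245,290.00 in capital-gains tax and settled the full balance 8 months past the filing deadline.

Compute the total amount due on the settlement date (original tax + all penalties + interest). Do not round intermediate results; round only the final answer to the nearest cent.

Late-payment penalty: 8 × 1.75% × kr 245,290.00 = kr 34,340.60
Interest (4.2%/yr ÷ 12 = 0.35%/month): kr 245,290.00 × ((1 + 0.0035)^8 − 1) = kr 6,952.8460…
Total = kr 245,290.00 + kr 34,340.6000 + kr 6,952.8460… = kr 286,583.45

kr 286,583.45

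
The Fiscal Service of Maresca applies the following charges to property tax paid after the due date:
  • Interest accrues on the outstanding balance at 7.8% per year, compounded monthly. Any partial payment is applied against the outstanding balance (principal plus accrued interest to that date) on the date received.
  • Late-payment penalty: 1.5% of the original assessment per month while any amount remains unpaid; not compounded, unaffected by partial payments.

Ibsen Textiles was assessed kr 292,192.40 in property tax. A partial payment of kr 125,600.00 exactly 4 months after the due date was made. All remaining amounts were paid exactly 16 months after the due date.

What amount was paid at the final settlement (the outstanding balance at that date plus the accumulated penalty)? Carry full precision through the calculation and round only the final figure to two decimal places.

Monthly rate = 7.8% ÷ 12 = 0.65%
Balance at month 4: kr 292,192.4000 × (1 + 0.0065)^4 = kr 299,863.7947…
After kr 125,600.00 payment: kr 299,863.7947… − kr 125,600.00 = kr 174,263.7947…
Balance at month 16: kr 174,263.7947… × (1 + 0.0065)^12 = kr 188,352.9894…
Penalty: 16 × 1.5% × kr 292,192.40 = kr 70,126.18…
Final settlement = outstanding balance + penalty = kr 188,352.9894… + kr 70,126.18… = kr 258,479.17

kr 258,479.17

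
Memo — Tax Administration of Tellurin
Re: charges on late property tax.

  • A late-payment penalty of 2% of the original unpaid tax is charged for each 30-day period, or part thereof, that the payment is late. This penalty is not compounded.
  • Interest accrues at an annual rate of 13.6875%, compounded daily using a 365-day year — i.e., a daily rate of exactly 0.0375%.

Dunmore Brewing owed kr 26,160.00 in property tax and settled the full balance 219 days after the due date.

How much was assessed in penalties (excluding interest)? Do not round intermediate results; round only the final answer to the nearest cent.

kr 4,185.60

Penalty periods: ⌈219/30⌉ = 8; penalty = 8 × 2% × kr 26,160.00 = kr 4,185.60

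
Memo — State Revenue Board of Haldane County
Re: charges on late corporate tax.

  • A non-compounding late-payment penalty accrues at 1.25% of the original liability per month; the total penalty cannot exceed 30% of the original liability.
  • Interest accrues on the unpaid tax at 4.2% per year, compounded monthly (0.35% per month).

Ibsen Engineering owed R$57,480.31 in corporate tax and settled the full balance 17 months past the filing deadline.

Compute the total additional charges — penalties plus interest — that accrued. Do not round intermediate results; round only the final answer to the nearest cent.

R$15,732.10

Penalty: 17 × 1.25% × R$57,480.31 = R$12,214.57… (below the 30% cap of R$17,244.09…)
Interest: R$57,480.31 × ((1 + 0.0035)^17 − 1) = R$57,480.31 × 0.0611955… = R$3,517.5372…
Penalties + interest = R$12,214.5659… + R$3,517.5372… = R$15,732.10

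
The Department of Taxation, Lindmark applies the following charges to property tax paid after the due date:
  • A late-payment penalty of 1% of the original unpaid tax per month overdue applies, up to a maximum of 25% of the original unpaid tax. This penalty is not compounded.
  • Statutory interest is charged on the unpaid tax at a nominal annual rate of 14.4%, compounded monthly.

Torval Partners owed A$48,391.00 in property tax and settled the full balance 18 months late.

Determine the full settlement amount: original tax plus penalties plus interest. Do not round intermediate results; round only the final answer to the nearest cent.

A$68,691.40

Penalty: 18 × 1% × A$48,391.00 = A$8,710.38 (below the 25% cap of A$12,097.75)
Interest (14.4%/yr ÷ 12 = 1.2%/month): A$48,391.00 × ((1 + 0.012)^18 − 1) = A$11,590.0166…
Total = A$48,391.00 + A$8,710.3800 + A$11,590.0166… = A$68,691.40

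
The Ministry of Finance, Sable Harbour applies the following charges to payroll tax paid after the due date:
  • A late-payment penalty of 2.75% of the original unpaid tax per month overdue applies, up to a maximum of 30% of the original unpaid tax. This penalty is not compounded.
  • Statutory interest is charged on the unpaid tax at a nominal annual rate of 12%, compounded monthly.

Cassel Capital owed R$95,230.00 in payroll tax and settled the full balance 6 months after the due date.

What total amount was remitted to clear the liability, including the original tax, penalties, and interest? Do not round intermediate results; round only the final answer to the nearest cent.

R$116,801.51

Penalty: 6 × 2.75% × R$95,230.00 = R$15,712.95 (below the 30% cap of R$28,569.00)
Interest (12%/yr ÷ 12 = 1%/month): R$95,230.00 × ((1 + 0.01)^6 − 1) = R$5,858.5639…
Total = R$95,230.00 + R$15,712.9500 + R$5,858.5639… = R$116,801.51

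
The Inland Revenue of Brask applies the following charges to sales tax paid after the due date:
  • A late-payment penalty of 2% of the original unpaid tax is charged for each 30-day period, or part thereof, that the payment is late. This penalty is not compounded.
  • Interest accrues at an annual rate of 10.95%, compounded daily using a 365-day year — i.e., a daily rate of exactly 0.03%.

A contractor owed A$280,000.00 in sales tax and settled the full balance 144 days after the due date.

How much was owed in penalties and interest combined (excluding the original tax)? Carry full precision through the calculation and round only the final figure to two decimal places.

A$40,359.18

Penalty periods: ⌈144/30⌉ = 5; penalty = 5 × 2% × A$280,000.00 = A$28,000.00
Interest: A$280,000.00 × ((1 + 0.0003)^144 − 1) = A$280,000.00 × 0.04413994… = A$12,359.1828…
Penalties + interest = A$28,000.0000 + A$12,359.1828… = A$40,359.18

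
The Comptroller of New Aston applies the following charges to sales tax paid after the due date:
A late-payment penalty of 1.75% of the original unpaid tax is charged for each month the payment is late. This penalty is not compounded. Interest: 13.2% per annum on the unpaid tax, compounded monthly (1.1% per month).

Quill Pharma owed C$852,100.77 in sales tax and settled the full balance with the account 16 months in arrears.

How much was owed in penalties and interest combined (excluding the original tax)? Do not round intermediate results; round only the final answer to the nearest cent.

C$401,588.89

Late-payment penalty = 1.75% × C$852,100.77 × 16 mo = C$238,588.22…
Interest: C$852,100.77 × ((1 + 0.011)^16 − 1) = C$852,100.77 × 0.1912927… = C$163,000.6778…
Penalties + interest = C$238,588.2156 + C$163,000.6778… = C$401,588.89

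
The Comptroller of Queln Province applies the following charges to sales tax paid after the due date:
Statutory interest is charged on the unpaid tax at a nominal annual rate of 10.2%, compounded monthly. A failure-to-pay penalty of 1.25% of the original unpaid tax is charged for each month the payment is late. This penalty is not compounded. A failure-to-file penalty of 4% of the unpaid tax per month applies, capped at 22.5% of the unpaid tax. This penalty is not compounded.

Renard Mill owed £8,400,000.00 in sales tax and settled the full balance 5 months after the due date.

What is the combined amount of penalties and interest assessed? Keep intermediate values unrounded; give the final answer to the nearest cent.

£2,568,120.81

Failure-to-file: 5 × 4% × £8,400,000.00 = £1,680,000.00 (under the 22.5% cap)
Failure-to-pay penalty = 1.25% × £8,400,000.00 × 5 mo = £525,000.00
Interest (10.2%/yr ÷ 12 = 0.85%/month): £8,400,000.00 × ((1 + 0.0085)^5 − 1) = £363,120.8061…
Penalties + interest = £2,205,000.0000 + £363,120.8061… = £2,568,120.81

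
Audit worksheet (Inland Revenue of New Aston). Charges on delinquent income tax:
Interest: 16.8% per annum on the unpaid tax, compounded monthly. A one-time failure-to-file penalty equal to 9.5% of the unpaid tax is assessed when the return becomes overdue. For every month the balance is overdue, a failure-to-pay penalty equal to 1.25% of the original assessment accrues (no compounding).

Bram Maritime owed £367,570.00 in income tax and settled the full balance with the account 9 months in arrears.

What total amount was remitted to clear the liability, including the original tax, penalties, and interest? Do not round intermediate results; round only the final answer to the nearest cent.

£492,834.70

Failure-to-file penalty: 9.5% × £367,570.00 = £34,919.15
Failure-to-pay penalty = 1.25% × £367,570.00 × 9 mo = £41,351.63…
Interest (16.8%/yr ÷ 12 = 1.4%/month): £367,570.00 × ((1 + 0.014)^9 − 1) = £48,993.9217…
Total = £367,570.00 + £76,270.7750 + £48,993.9217… = £492,834.70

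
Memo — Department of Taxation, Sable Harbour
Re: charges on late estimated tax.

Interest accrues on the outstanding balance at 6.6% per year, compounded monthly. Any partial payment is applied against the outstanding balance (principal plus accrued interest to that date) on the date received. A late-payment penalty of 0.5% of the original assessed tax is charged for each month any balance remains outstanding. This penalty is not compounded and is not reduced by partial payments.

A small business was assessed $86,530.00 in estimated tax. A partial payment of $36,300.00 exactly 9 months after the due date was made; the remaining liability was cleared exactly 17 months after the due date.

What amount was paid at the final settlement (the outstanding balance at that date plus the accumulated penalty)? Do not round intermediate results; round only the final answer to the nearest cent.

$64,413.28

Monthly rate = 6.6% ÷ 12 = 0.55%
Balance at month 9: $86,530.0000 × (1 + 0.0055)^9 = $90,908.6855…
After $36,300.00 payment: $90,908.6855… − $36,300.00 = $54,608.6855…
Balance at month 17: $54,608.6855… × (1 + 0.0055)^8 = $57,058.2335…
Penalty: 17 × 0.5% × $86,530.00 = $7,355.05
Final settlement = outstanding balance + penalty = $57,058.2335… + $7,355.05 = $64,413.28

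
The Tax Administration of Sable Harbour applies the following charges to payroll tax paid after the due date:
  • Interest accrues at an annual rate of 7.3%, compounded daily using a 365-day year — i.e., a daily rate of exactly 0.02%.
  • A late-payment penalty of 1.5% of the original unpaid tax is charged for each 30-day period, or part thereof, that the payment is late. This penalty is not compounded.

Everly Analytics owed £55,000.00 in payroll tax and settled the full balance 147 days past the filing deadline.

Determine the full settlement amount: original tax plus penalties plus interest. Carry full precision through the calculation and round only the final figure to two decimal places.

£60,765.84

Penalty periods: ⌈147/30⌉ = 5; penalty = 5 × 1.5% × £55,000.00 = £4,125.00
Interest: £55,000.00 × ((1 + 0.0002)^147 − 1) = £55,000.00 × 0.02983342… = £1,640.8381…
Total = £55,000.00 + £4,125.0000 + £1,640.8381… = £60,765.84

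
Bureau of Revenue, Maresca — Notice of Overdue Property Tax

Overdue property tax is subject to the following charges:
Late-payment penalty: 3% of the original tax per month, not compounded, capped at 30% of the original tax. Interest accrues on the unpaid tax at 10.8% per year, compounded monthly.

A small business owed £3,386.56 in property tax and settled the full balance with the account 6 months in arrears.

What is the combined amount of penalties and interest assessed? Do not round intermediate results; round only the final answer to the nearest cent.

Penalty: 6 × 3% × £3,386.56 = £609.58… (below the 30% cap of £1,015.97…)
Interest (10.8%/yr ÷ 12 = 0.9%/month): £3,386.56 × ((1 + 0.009)^6 − 1) = £187.0386…
Penalties + interest = £609.5808 + £187.0386… = £796.62

£796.62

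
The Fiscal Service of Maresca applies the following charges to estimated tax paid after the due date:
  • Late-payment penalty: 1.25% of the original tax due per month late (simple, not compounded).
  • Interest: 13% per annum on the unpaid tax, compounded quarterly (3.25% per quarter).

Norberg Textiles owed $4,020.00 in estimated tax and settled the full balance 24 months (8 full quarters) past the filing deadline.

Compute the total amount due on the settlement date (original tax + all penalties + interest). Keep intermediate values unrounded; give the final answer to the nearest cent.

Late-payment penalty = 1.25% × $4,020.00 × 24 mo = $1,206.00
Interest: $4,020.00 × ((1 + 0.0325)^8 − 1) = $4,020.00 × 0.2915775… = $1,172.1417…
Total = $4,020.00 + $1,206.0000 + $1,172.1417… = $6,398.14

$6,398.14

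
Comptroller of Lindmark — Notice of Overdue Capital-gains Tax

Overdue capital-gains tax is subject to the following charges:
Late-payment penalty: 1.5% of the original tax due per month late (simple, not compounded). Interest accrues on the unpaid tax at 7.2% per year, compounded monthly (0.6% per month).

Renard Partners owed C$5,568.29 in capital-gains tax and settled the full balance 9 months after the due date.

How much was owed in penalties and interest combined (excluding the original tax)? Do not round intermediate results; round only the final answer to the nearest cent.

C$1,059.73

Late-payment penalty = 1.5% × C$5,568.29 × 9 mo = C$751.72…
Interest: C$5,568.29 × ((1 + 0.006)^9 − 1) = C$5,568.29 × 0.0553143… = C$308.0061…
Penalties + interest = C$751.7192… + C$308.0061… = C$1,059.73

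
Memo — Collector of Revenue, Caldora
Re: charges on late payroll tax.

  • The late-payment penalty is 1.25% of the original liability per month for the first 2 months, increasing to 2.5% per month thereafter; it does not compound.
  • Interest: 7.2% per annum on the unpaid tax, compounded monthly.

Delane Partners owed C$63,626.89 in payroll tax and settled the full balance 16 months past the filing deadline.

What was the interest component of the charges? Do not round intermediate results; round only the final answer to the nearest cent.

Interest (7.2%/yr ÷ 12 = 0.6%/month): C$63,626.89 × ((1 + 0.006)^16 − 1) = C$6,390.8982…

C$6,390.90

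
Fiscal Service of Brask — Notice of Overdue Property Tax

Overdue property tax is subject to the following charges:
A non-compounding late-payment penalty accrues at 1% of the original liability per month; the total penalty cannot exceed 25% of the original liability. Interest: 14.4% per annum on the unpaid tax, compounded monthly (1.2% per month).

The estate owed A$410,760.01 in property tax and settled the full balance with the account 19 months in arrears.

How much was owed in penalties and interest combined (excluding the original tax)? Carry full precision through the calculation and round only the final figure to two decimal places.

A$182,534.26

Penalty: 19 × 1% × A$410,760.01 = A$78,044.40… (below the 25% cap of A$102,690.00…)
Interest: A$410,760.01 × ((1 + 0.012)^19 − 1) = A$410,760.01 × 0.2543818… = A$104,489.8629…
Penalties + interest = A$78,044.4019 + A$104,489.8629… = A$182,534.26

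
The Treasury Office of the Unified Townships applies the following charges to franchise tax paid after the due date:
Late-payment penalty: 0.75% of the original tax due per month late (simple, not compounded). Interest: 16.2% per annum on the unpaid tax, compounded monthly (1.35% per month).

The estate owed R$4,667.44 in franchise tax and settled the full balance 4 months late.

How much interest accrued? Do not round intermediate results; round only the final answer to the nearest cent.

R$257.19

Interest: R$4,667.44 × ((1 + 0.0135)^4 − 1) = R$4,667.44 × 0.0551034… = R$257.1917…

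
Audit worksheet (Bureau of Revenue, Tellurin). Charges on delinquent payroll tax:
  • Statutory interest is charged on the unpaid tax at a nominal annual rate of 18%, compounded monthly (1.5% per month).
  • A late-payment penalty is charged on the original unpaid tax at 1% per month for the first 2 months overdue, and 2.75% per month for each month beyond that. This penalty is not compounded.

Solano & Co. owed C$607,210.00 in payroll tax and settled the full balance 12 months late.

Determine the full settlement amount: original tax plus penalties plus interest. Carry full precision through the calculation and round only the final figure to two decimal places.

C$905,118.26

Penalty, months 1–2: 2 × 1% × C$607,210.00 = C$12,144.20
Penalty, months 3–12: 10 × 2.75% × C$607,210.00 = C$166,982.75
Interest: C$607,210.00 × ((1 + 0.015)^12 − 1) = C$607,210.00 × 0.1956182… = C$118,781.3099…
Total = C$607,210.00 + C$179,126.9500 + C$118,781.3099… = C$905,118.26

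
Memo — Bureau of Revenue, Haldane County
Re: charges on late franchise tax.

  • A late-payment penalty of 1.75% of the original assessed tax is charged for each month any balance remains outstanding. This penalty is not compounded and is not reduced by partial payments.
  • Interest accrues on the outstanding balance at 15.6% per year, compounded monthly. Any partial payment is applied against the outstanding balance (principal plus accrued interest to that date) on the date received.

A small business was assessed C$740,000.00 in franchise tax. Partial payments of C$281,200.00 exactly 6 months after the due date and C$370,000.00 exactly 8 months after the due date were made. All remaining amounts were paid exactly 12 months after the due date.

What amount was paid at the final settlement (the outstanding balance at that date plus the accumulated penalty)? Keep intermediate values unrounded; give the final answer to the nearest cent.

Monthly rate = 15.6% ÷ 12 = 1.3%
Balance at month 6: C$740,000.0000 × (1 + 0.013)^6 = C$799,628.7343…
After C$281,200.00 payment: C$799,628.7343… − C$281,200.00 = C$518,428.7343…
Balance at month 8: C$518,428.7343… × (1 + 0.013)^2 = C$531,995.4958…
After C$370,000.00 payment: C$531,995.4958… − C$370,000.00 = C$161,995.4958…
Balance at month 12: C$161,995.4958… × (1 + 0.013)^4 = C$170,584.9533…
Penalty: 12 × 1.75% × C$740,000.00 = C$155,400.00
Final settlement = outstanding balance + penalty = C$170,584.9533… + C$155,400.00 = C$325,984.95

C$325,984.95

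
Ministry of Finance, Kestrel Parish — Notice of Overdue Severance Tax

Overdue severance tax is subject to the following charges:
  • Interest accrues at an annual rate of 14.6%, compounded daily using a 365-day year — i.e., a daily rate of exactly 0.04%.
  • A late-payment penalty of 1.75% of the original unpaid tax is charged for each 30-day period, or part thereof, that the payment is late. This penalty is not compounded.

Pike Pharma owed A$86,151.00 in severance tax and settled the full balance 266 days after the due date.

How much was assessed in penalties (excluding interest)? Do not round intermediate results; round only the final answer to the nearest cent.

Penalty periods: ⌈266/30⌉ = 9; penalty = 9 × 1.75% × A$86,151.00 = A$13,568.78…

A$13,568.78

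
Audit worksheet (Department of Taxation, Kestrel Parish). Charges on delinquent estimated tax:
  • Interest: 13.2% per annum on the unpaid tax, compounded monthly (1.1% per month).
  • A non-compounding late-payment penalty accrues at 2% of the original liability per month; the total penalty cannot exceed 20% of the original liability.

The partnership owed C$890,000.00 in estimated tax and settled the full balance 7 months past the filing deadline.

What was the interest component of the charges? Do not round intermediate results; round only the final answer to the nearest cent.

C$70,833.41

Interest: C$890,000.00 × ((1 + 0.011)^7 − 1) = C$890,000.00 × 0.0795881… = C$70,833.4097…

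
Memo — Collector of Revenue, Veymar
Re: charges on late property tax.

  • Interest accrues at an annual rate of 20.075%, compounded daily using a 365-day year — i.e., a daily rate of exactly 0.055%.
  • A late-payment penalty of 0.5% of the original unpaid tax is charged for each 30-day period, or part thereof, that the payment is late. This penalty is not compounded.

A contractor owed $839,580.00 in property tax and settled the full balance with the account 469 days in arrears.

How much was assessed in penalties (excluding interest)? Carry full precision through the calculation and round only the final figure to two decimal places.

Penalty periods: ⌈469/30⌉ = 16; penalty = 16 × 0.5% × $839,580.00 = $67,166.40

$67,166.40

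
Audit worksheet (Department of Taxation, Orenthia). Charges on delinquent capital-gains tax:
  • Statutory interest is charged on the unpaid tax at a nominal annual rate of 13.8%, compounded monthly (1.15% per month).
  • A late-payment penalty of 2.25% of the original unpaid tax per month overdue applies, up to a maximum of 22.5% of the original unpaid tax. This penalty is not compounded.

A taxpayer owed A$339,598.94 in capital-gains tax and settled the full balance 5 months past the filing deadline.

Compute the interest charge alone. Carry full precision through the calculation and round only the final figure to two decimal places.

A$19,981.25

Interest: A$339,598.94 × ((1 + 0.0115)^5 − 1) = A$339,598.94 × 0.0588378… = A$19,981.2533…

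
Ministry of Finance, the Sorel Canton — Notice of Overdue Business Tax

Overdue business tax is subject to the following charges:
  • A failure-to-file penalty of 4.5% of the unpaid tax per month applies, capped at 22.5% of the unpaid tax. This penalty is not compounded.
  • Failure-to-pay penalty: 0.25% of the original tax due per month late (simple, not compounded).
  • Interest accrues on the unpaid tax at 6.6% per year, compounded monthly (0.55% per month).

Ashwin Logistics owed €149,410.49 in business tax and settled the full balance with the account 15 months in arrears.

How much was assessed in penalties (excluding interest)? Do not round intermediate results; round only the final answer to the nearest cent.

Failure-to-file: 15 × 4.5% × €149,410.49 = €100,852.08…, capped at 22.5% × €149,410.49 = €33,617.36…
Failure-to-pay penalty: 15 × 0.25% × €149,410.49 = €5,602.89…
Total penalty = €33,617.36… + €5,602.89… = €39,220.25

€39,220.25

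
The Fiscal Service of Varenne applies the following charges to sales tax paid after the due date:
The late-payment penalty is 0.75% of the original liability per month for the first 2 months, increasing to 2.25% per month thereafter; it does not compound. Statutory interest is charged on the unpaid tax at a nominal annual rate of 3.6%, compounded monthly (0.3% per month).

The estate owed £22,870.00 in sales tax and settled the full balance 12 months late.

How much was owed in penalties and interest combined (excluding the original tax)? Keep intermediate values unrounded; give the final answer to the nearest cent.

£6,325.84

Penalty, months 1–2: 2 × 0.75% × £22,870.00 = £343.05
Penalty, months 3–12: 10 × 2.25% × £22,870.00 = £5,145.75
Interest: £22,870.00 × ((1 + 0.003)^12 − 1) = £22,870.00 × 0.0366000… = £837.0415…
Penalties + interest = £5,488.8000 + £837.0415… = £6,325.84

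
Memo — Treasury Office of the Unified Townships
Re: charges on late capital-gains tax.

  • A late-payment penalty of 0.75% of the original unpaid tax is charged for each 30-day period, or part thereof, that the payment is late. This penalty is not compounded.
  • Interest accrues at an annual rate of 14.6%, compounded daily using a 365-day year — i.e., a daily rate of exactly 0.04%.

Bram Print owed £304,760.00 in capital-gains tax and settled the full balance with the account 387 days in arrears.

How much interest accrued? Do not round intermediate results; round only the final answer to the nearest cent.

£51,013.26

Interest: £304,760.00 × ((1 + 0.0004)^387 − 1) = £304,760.00 × 0.16738832… = £51,013.2643…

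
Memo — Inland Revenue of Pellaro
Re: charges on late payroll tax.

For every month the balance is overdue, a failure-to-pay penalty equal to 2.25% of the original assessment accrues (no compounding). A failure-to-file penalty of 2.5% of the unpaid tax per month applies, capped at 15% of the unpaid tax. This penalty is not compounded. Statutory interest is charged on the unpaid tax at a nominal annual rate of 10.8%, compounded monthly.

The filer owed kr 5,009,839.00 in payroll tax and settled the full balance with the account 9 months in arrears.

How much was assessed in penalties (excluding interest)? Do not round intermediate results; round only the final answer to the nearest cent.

Failure-to-file: 9 × 2.5% × kr 5,009,839.00 = kr 1,127,213.78…, capped at 15% × kr 5,009,839.00 = kr 751,475.85
Failure-to-pay penalty: 9 × 2.25% × kr 5,009,839.00 = kr 1,014,492.40…
Total penalty = kr 751,475.85 + kr 1,014,492.40… = kr 1,765,968.25

kr 1,765,968.25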